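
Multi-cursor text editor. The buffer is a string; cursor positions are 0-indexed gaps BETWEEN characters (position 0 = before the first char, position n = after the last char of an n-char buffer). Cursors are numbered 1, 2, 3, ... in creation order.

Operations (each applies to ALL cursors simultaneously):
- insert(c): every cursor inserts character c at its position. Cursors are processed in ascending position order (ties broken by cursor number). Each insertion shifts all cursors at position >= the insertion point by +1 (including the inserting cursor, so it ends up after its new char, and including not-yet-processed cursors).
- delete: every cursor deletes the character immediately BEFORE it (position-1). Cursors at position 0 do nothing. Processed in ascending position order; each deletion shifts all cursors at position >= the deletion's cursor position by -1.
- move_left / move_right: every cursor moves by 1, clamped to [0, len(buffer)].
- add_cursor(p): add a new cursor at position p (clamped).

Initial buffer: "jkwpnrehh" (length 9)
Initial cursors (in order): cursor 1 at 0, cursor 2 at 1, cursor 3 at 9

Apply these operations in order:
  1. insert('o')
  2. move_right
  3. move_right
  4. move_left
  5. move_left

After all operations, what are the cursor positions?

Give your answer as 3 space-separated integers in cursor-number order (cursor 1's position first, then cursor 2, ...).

After op 1 (insert('o')): buffer="ojokwpnrehho" (len 12), cursors c1@1 c2@3 c3@12, authorship 1.2........3
After op 2 (move_right): buffer="ojokwpnrehho" (len 12), cursors c1@2 c2@4 c3@12, authorship 1.2........3
After op 3 (move_right): buffer="ojokwpnrehho" (len 12), cursors c1@3 c2@5 c3@12, authorship 1.2........3
After op 4 (move_left): buffer="ojokwpnrehho" (len 12), cursors c1@2 c2@4 c3@11, authorship 1.2........3
After op 5 (move_left): buffer="ojokwpnrehho" (len 12), cursors c1@1 c2@3 c3@10, authorship 1.2........3

Answer: 1 3 10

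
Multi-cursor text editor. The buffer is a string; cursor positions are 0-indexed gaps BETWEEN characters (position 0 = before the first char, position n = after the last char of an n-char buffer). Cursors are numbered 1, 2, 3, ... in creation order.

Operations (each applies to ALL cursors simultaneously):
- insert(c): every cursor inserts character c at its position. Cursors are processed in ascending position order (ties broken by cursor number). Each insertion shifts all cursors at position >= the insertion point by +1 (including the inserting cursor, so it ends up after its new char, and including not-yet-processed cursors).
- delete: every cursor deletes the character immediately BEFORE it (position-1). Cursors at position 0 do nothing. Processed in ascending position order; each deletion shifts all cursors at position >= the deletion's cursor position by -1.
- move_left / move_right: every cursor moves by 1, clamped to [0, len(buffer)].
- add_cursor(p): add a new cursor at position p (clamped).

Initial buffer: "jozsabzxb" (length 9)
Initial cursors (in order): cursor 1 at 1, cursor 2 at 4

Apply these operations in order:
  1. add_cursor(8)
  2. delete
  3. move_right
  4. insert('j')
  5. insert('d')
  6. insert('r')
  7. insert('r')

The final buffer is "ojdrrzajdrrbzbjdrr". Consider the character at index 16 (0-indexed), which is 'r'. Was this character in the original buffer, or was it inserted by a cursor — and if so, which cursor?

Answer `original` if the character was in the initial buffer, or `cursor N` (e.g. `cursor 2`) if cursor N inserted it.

Answer: cursor 3

Derivation:
After op 1 (add_cursor(8)): buffer="jozsabzxb" (len 9), cursors c1@1 c2@4 c3@8, authorship .........
After op 2 (delete): buffer="ozabzb" (len 6), cursors c1@0 c2@2 c3@5, authorship ......
After op 3 (move_right): buffer="ozabzb" (len 6), cursors c1@1 c2@3 c3@6, authorship ......
After op 4 (insert('j')): buffer="ojzajbzbj" (len 9), cursors c1@2 c2@5 c3@9, authorship .1..2...3
After op 5 (insert('d')): buffer="ojdzajdbzbjd" (len 12), cursors c1@3 c2@7 c3@12, authorship .11..22...33
After op 6 (insert('r')): buffer="ojdrzajdrbzbjdr" (len 15), cursors c1@4 c2@9 c3@15, authorship .111..222...333
After op 7 (insert('r')): buffer="ojdrrzajdrrbzbjdrr" (len 18), cursors c1@5 c2@11 c3@18, authorship .1111..2222...3333
Authorship (.=original, N=cursor N): . 1 1 1 1 . . 2 2 2 2 . . . 3 3 3 3
Index 16: author = 3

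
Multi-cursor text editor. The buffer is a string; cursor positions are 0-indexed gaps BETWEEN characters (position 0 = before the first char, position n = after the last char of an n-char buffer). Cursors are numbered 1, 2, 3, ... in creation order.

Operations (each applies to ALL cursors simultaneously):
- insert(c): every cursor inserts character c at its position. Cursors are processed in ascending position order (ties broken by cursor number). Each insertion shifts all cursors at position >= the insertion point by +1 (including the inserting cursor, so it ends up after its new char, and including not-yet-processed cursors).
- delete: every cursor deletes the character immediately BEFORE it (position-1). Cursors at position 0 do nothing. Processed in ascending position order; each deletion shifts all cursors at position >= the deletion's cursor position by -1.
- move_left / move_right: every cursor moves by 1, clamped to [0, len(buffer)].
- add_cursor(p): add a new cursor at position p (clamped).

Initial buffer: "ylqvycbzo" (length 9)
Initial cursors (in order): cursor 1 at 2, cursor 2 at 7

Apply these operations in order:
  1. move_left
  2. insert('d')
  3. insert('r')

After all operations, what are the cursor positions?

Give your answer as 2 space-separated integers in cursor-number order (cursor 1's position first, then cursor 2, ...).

Answer: 3 10

Derivation:
After op 1 (move_left): buffer="ylqvycbzo" (len 9), cursors c1@1 c2@6, authorship .........
After op 2 (insert('d')): buffer="ydlqvycdbzo" (len 11), cursors c1@2 c2@8, authorship .1.....2...
After op 3 (insert('r')): buffer="ydrlqvycdrbzo" (len 13), cursors c1@3 c2@10, authorship .11.....22...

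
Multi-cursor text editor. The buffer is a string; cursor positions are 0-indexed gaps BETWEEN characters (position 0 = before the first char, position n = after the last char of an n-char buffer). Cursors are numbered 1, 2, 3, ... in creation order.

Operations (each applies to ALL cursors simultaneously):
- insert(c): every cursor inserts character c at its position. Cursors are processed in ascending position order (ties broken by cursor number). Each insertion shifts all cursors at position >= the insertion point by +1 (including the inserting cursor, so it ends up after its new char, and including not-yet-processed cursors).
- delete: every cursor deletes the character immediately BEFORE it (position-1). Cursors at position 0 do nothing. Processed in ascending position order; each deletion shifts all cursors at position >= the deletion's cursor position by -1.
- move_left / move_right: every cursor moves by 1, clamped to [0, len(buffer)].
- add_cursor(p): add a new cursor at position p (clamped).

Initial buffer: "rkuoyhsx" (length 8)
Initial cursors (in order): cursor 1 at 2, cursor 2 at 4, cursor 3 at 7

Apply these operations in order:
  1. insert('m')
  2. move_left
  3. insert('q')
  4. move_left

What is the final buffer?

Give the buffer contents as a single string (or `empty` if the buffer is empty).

Answer: rkqmuoqmyhsqmx

Derivation:
After op 1 (insert('m')): buffer="rkmuomyhsmx" (len 11), cursors c1@3 c2@6 c3@10, authorship ..1..2...3.
After op 2 (move_left): buffer="rkmuomyhsmx" (len 11), cursors c1@2 c2@5 c3@9, authorship ..1..2...3.
After op 3 (insert('q')): buffer="rkqmuoqmyhsqmx" (len 14), cursors c1@3 c2@7 c3@12, authorship ..11..22...33.
After op 4 (move_left): buffer="rkqmuoqmyhsqmx" (len 14), cursors c1@2 c2@6 c3@11, authorship ..11..22...33.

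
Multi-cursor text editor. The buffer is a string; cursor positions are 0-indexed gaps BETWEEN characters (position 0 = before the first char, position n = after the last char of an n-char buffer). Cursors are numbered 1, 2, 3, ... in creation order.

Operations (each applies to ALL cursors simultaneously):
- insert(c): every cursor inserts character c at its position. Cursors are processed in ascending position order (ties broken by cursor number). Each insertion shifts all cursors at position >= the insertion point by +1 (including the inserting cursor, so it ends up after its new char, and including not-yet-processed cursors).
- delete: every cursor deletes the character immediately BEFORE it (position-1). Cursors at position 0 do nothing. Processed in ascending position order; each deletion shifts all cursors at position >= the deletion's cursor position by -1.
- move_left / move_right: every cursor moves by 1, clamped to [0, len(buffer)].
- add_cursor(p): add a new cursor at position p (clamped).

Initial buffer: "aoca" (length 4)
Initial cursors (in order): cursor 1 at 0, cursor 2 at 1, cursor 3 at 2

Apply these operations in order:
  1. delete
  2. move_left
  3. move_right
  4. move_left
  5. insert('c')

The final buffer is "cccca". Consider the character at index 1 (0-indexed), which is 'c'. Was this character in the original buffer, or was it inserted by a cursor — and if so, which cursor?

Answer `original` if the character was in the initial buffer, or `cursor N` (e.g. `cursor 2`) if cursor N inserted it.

After op 1 (delete): buffer="ca" (len 2), cursors c1@0 c2@0 c3@0, authorship ..
After op 2 (move_left): buffer="ca" (len 2), cursors c1@0 c2@0 c3@0, authorship ..
After op 3 (move_right): buffer="ca" (len 2), cursors c1@1 c2@1 c3@1, authorship ..
After op 4 (move_left): buffer="ca" (len 2), cursors c1@0 c2@0 c3@0, authorship ..
After op 5 (insert('c')): buffer="cccca" (len 5), cursors c1@3 c2@3 c3@3, authorship 123..
Authorship (.=original, N=cursor N): 1 2 3 . .
Index 1: author = 2

Answer: cursor 2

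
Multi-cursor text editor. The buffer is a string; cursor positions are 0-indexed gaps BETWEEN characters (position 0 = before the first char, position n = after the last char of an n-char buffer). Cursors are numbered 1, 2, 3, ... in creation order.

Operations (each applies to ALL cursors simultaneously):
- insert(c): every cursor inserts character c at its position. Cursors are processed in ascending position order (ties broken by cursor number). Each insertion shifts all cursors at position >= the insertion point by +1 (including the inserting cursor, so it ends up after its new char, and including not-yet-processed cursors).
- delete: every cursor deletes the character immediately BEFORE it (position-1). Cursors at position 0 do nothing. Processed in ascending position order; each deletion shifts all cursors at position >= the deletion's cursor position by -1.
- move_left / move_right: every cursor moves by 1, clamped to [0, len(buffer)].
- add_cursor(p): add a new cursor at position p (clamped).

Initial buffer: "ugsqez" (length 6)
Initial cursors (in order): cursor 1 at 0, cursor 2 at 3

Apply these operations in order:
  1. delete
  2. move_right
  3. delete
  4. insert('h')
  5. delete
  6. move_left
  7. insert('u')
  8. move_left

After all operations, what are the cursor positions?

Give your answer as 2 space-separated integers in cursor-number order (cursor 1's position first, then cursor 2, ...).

After op 1 (delete): buffer="ugqez" (len 5), cursors c1@0 c2@2, authorship .....
After op 2 (move_right): buffer="ugqez" (len 5), cursors c1@1 c2@3, authorship .....
After op 3 (delete): buffer="gez" (len 3), cursors c1@0 c2@1, authorship ...
After op 4 (insert('h')): buffer="hghez" (len 5), cursors c1@1 c2@3, authorship 1.2..
After op 5 (delete): buffer="gez" (len 3), cursors c1@0 c2@1, authorship ...
After op 6 (move_left): buffer="gez" (len 3), cursors c1@0 c2@0, authorship ...
After op 7 (insert('u')): buffer="uugez" (len 5), cursors c1@2 c2@2, authorship 12...
After op 8 (move_left): buffer="uugez" (len 5), cursors c1@1 c2@1, authorship 12...

Answer: 1 1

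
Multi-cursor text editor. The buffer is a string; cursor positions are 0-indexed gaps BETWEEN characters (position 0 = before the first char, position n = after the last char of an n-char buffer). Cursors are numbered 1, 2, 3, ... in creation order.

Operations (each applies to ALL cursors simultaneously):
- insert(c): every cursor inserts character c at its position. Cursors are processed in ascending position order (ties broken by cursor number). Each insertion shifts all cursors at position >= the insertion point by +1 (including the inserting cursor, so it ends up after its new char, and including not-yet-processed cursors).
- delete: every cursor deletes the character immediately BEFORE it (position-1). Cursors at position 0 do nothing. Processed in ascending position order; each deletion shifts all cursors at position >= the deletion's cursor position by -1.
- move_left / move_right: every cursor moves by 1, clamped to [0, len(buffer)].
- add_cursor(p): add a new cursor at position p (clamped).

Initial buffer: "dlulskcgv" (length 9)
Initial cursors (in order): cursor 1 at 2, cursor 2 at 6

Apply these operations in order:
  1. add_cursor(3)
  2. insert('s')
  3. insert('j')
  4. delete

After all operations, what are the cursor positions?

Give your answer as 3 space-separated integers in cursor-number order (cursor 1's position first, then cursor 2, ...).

Answer: 3 9 5

Derivation:
After op 1 (add_cursor(3)): buffer="dlulskcgv" (len 9), cursors c1@2 c3@3 c2@6, authorship .........
After op 2 (insert('s')): buffer="dlsuslskscgv" (len 12), cursors c1@3 c3@5 c2@9, authorship ..1.3...2...
After op 3 (insert('j')): buffer="dlsjusjlsksjcgv" (len 15), cursors c1@4 c3@7 c2@12, authorship ..11.33...22...
After op 4 (delete): buffer="dlsuslskscgv" (len 12), cursors c1@3 c3@5 c2@9, authorship ..1.3...2...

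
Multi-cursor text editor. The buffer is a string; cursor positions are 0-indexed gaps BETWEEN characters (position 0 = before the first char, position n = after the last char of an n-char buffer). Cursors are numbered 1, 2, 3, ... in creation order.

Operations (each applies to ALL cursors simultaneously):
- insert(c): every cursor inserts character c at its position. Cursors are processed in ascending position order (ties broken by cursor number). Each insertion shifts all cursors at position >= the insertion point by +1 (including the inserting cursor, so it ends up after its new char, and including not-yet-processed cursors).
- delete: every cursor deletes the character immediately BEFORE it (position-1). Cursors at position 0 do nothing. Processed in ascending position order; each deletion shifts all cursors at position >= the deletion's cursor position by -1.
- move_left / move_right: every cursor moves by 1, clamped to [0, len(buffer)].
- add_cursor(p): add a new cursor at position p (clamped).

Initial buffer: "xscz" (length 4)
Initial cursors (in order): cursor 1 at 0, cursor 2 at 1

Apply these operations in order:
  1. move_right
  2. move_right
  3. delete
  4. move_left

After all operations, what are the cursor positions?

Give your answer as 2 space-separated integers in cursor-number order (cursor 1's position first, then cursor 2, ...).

After op 1 (move_right): buffer="xscz" (len 4), cursors c1@1 c2@2, authorship ....
After op 2 (move_right): buffer="xscz" (len 4), cursors c1@2 c2@3, authorship ....
After op 3 (delete): buffer="xz" (len 2), cursors c1@1 c2@1, authorship ..
After op 4 (move_left): buffer="xz" (len 2), cursors c1@0 c2@0, authorship ..

Answer: 0 0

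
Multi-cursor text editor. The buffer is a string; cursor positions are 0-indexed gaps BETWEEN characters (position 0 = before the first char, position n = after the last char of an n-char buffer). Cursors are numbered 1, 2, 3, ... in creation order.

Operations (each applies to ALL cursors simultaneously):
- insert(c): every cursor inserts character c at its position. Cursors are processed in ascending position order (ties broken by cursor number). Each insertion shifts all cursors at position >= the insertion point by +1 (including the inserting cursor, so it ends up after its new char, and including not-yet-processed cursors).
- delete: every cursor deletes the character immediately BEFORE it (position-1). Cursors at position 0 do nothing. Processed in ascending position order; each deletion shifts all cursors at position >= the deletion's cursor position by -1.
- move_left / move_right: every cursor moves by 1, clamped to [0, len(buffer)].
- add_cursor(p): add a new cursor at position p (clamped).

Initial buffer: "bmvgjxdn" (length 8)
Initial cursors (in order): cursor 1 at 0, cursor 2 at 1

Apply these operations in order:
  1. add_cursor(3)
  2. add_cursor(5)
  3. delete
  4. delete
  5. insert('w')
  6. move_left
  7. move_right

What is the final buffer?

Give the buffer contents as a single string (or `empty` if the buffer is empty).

Answer: wwwwxdn

Derivation:
After op 1 (add_cursor(3)): buffer="bmvgjxdn" (len 8), cursors c1@0 c2@1 c3@3, authorship ........
After op 2 (add_cursor(5)): buffer="bmvgjxdn" (len 8), cursors c1@0 c2@1 c3@3 c4@5, authorship ........
After op 3 (delete): buffer="mgxdn" (len 5), cursors c1@0 c2@0 c3@1 c4@2, authorship .....
After op 4 (delete): buffer="xdn" (len 3), cursors c1@0 c2@0 c3@0 c4@0, authorship ...
After op 5 (insert('w')): buffer="wwwwxdn" (len 7), cursors c1@4 c2@4 c3@4 c4@4, authorship 1234...
After op 6 (move_left): buffer="wwwwxdn" (len 7), cursors c1@3 c2@3 c3@3 c4@3, authorship 1234...
After op 7 (move_right): buffer="wwwwxdn" (len 7), cursors c1@4 c2@4 c3@4 c4@4, authorship 1234...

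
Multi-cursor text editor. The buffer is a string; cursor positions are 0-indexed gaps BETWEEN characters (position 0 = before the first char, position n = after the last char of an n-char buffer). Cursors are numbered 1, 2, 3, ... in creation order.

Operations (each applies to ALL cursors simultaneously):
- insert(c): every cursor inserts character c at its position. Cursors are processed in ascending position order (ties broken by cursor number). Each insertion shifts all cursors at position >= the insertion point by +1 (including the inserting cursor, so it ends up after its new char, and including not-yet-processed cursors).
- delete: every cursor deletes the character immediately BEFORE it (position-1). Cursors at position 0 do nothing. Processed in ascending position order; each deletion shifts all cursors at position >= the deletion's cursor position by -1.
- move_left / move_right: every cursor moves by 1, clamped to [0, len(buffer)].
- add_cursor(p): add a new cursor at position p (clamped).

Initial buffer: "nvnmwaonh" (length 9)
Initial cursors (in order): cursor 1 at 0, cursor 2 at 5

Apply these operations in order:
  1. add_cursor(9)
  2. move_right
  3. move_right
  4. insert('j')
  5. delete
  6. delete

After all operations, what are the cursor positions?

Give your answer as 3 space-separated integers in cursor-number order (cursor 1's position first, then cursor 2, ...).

After op 1 (add_cursor(9)): buffer="nvnmwaonh" (len 9), cursors c1@0 c2@5 c3@9, authorship .........
After op 2 (move_right): buffer="nvnmwaonh" (len 9), cursors c1@1 c2@6 c3@9, authorship .........
After op 3 (move_right): buffer="nvnmwaonh" (len 9), cursors c1@2 c2@7 c3@9, authorship .........
After op 4 (insert('j')): buffer="nvjnmwaojnhj" (len 12), cursors c1@3 c2@9 c3@12, authorship ..1.....2..3
After op 5 (delete): buffer="nvnmwaonh" (len 9), cursors c1@2 c2@7 c3@9, authorship .........
After op 6 (delete): buffer="nnmwan" (len 6), cursors c1@1 c2@5 c3@6, authorship ......

Answer: 1 5 6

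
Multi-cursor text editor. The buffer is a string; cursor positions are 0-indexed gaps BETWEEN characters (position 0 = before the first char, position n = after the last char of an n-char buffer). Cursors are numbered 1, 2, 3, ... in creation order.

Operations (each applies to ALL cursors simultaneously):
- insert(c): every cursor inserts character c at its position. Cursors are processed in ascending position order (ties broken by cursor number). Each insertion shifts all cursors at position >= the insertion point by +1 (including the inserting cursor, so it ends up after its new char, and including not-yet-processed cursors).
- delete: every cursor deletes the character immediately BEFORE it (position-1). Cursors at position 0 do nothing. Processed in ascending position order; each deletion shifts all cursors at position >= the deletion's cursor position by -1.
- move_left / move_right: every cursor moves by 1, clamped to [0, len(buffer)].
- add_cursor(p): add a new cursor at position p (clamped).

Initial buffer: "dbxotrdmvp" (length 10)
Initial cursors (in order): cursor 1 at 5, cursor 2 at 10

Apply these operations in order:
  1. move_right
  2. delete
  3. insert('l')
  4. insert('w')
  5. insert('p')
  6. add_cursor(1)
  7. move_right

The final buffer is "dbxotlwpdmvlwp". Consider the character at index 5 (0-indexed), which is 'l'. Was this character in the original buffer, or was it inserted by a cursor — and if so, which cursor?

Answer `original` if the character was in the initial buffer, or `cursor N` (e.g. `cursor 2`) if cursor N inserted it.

After op 1 (move_right): buffer="dbxotrdmvp" (len 10), cursors c1@6 c2@10, authorship ..........
After op 2 (delete): buffer="dbxotdmv" (len 8), cursors c1@5 c2@8, authorship ........
After op 3 (insert('l')): buffer="dbxotldmvl" (len 10), cursors c1@6 c2@10, authorship .....1...2
After op 4 (insert('w')): buffer="dbxotlwdmvlw" (len 12), cursors c1@7 c2@12, authorship .....11...22
After op 5 (insert('p')): buffer="dbxotlwpdmvlwp" (len 14), cursors c1@8 c2@14, authorship .....111...222
After op 6 (add_cursor(1)): buffer="dbxotlwpdmvlwp" (len 14), cursors c3@1 c1@8 c2@14, authorship .....111...222
After op 7 (move_right): buffer="dbxotlwpdmvlwp" (len 14), cursors c3@2 c1@9 c2@14, authorship .....111...222
Authorship (.=original, N=cursor N): . . . . . 1 1 1 . . . 2 2 2
Index 5: author = 1

Answer: cursor 1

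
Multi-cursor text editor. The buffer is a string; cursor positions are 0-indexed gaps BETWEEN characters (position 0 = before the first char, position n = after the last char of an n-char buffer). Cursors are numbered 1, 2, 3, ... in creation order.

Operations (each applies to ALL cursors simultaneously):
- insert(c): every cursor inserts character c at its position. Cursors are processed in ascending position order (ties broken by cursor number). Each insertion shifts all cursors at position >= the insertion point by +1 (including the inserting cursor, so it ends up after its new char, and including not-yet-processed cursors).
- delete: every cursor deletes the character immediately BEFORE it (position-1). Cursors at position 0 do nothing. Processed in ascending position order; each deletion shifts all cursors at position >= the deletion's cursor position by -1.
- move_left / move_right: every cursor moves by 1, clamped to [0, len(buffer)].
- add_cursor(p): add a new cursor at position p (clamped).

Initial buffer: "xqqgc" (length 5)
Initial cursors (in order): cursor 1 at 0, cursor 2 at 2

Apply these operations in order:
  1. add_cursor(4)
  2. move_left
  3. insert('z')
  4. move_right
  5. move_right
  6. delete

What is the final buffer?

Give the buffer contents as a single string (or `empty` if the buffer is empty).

Answer: zxqzg

Derivation:
After op 1 (add_cursor(4)): buffer="xqqgc" (len 5), cursors c1@0 c2@2 c3@4, authorship .....
After op 2 (move_left): buffer="xqqgc" (len 5), cursors c1@0 c2@1 c3@3, authorship .....
After op 3 (insert('z')): buffer="zxzqqzgc" (len 8), cursors c1@1 c2@3 c3@6, authorship 1.2..3..
After op 4 (move_right): buffer="zxzqqzgc" (len 8), cursors c1@2 c2@4 c3@7, authorship 1.2..3..
After op 5 (move_right): buffer="zxzqqzgc" (len 8), cursors c1@3 c2@5 c3@8, authorship 1.2..3..
After op 6 (delete): buffer="zxqzg" (len 5), cursors c1@2 c2@3 c3@5, authorship 1..3.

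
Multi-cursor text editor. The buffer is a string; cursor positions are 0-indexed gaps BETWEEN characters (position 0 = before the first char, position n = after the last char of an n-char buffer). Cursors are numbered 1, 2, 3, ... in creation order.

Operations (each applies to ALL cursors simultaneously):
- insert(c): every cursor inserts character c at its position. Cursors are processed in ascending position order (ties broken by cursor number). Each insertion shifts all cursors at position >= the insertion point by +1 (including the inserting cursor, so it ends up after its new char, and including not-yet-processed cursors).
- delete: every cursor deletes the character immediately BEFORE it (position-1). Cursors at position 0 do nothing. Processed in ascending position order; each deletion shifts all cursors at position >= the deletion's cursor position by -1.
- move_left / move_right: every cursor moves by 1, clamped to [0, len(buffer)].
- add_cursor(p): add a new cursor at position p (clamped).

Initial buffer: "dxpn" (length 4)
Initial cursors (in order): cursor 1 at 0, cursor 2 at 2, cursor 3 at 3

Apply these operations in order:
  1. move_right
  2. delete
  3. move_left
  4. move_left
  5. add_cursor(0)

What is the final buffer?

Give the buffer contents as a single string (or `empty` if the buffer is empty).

Answer: x

Derivation:
After op 1 (move_right): buffer="dxpn" (len 4), cursors c1@1 c2@3 c3@4, authorship ....
After op 2 (delete): buffer="x" (len 1), cursors c1@0 c2@1 c3@1, authorship .
After op 3 (move_left): buffer="x" (len 1), cursors c1@0 c2@0 c3@0, authorship .
After op 4 (move_left): buffer="x" (len 1), cursors c1@0 c2@0 c3@0, authorship .
After op 5 (add_cursor(0)): buffer="x" (len 1), cursors c1@0 c2@0 c3@0 c4@0, authorship .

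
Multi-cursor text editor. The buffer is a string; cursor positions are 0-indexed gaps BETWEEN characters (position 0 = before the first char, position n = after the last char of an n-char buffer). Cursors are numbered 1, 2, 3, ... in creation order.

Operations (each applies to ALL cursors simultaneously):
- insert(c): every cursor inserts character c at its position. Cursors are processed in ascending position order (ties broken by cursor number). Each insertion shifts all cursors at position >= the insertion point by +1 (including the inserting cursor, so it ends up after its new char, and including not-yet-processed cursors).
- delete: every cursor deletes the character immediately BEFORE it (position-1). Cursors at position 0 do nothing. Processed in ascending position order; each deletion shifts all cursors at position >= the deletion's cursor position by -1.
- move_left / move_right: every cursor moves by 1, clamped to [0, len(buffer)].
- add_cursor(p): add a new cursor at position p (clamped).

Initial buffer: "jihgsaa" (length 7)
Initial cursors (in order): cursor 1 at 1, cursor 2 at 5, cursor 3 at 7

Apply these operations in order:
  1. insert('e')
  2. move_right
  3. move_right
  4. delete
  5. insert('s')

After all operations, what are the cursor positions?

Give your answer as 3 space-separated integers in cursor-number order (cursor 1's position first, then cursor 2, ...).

Answer: 4 10 10

Derivation:
After op 1 (insert('e')): buffer="jeihgseaae" (len 10), cursors c1@2 c2@7 c3@10, authorship .1....2..3
After op 2 (move_right): buffer="jeihgseaae" (len 10), cursors c1@3 c2@8 c3@10, authorship .1....2..3
After op 3 (move_right): buffer="jeihgseaae" (len 10), cursors c1@4 c2@9 c3@10, authorship .1....2..3
After op 4 (delete): buffer="jeigsea" (len 7), cursors c1@3 c2@7 c3@7, authorship .1...2.
After op 5 (insert('s')): buffer="jeisgseass" (len 10), cursors c1@4 c2@10 c3@10, authorship .1.1..2.23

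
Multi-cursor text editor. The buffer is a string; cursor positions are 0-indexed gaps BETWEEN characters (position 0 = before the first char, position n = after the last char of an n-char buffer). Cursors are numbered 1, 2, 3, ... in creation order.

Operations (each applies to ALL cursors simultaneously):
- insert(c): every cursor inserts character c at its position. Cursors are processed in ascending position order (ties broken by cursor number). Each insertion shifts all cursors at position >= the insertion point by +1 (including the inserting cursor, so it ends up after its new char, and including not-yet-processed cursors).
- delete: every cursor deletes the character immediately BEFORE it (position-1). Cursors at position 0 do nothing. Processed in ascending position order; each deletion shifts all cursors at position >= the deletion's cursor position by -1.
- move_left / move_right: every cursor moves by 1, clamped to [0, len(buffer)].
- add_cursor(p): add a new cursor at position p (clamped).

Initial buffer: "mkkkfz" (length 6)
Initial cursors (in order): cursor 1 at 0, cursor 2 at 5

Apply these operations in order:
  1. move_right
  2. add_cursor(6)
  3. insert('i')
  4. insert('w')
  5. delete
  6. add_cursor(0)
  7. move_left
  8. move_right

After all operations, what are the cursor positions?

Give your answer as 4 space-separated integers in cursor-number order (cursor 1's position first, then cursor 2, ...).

Answer: 2 9 9 1

Derivation:
After op 1 (move_right): buffer="mkkkfz" (len 6), cursors c1@1 c2@6, authorship ......
After op 2 (add_cursor(6)): buffer="mkkkfz" (len 6), cursors c1@1 c2@6 c3@6, authorship ......
After op 3 (insert('i')): buffer="mikkkfzii" (len 9), cursors c1@2 c2@9 c3@9, authorship .1.....23
After op 4 (insert('w')): buffer="miwkkkfziiww" (len 12), cursors c1@3 c2@12 c3@12, authorship .11.....2323
After op 5 (delete): buffer="mikkkfzii" (len 9), cursors c1@2 c2@9 c3@9, authorship .1.....23
After op 6 (add_cursor(0)): buffer="mikkkfzii" (len 9), cursors c4@0 c1@2 c2@9 c3@9, authorship .1.....23
After op 7 (move_left): buffer="mikkkfzii" (len 9), cursors c4@0 c1@1 c2@8 c3@8, authorship .1.....23
After op 8 (move_right): buffer="mikkkfzii" (len 9), cursors c4@1 c1@2 c2@9 c3@9, authorship .1.....23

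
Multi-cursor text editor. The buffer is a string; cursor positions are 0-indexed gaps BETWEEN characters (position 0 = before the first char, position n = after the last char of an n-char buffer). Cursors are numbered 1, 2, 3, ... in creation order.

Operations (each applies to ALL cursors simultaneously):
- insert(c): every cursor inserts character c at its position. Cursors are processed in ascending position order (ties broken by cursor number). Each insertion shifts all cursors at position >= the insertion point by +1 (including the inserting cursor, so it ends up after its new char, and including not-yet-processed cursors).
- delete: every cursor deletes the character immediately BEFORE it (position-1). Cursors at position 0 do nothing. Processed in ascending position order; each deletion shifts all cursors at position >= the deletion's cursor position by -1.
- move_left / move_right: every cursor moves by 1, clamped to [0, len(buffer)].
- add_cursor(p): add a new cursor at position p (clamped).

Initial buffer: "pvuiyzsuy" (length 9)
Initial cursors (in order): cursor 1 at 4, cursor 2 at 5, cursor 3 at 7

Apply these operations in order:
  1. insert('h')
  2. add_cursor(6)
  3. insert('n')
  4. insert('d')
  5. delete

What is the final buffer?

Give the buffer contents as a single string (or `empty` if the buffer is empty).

After op 1 (insert('h')): buffer="pvuihyhzshuy" (len 12), cursors c1@5 c2@7 c3@10, authorship ....1.2..3..
After op 2 (add_cursor(6)): buffer="pvuihyhzshuy" (len 12), cursors c1@5 c4@6 c2@7 c3@10, authorship ....1.2..3..
After op 3 (insert('n')): buffer="pvuihnynhnzshnuy" (len 16), cursors c1@6 c4@8 c2@10 c3@14, authorship ....11.422..33..
After op 4 (insert('d')): buffer="pvuihndyndhndzshnduy" (len 20), cursors c1@7 c4@10 c2@13 c3@18, authorship ....111.44222..333..
After op 5 (delete): buffer="pvuihnynhnzshnuy" (len 16), cursors c1@6 c4@8 c2@10 c3@14, authorship ....11.422..33..

Answer: pvuihnynhnzshnuy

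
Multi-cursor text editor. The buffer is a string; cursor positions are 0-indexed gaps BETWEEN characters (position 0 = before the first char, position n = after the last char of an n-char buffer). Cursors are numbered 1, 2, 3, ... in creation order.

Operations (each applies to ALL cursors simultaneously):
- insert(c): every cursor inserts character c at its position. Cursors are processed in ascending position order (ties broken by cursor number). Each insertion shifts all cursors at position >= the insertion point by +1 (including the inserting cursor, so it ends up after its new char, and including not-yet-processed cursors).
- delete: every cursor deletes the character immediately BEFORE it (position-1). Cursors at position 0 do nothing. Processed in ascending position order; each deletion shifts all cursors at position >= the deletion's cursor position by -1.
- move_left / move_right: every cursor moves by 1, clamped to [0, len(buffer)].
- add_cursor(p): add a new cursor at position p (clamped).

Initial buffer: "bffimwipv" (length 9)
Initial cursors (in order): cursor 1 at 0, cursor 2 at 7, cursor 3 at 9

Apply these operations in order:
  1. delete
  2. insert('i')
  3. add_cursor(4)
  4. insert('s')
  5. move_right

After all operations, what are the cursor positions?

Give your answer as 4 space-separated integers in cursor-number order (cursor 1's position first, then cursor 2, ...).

Answer: 3 12 14 7

Derivation:
After op 1 (delete): buffer="bffimwp" (len 7), cursors c1@0 c2@6 c3@7, authorship .......
After op 2 (insert('i')): buffer="ibffimwipi" (len 10), cursors c1@1 c2@8 c3@10, authorship 1......2.3
After op 3 (add_cursor(4)): buffer="ibffimwipi" (len 10), cursors c1@1 c4@4 c2@8 c3@10, authorship 1......2.3
After op 4 (insert('s')): buffer="isbffsimwispis" (len 14), cursors c1@2 c4@6 c2@11 c3@14, authorship 11...4...22.33
After op 5 (move_right): buffer="isbffsimwispis" (len 14), cursors c1@3 c4@7 c2@12 c3@14, authorship 11...4...22.33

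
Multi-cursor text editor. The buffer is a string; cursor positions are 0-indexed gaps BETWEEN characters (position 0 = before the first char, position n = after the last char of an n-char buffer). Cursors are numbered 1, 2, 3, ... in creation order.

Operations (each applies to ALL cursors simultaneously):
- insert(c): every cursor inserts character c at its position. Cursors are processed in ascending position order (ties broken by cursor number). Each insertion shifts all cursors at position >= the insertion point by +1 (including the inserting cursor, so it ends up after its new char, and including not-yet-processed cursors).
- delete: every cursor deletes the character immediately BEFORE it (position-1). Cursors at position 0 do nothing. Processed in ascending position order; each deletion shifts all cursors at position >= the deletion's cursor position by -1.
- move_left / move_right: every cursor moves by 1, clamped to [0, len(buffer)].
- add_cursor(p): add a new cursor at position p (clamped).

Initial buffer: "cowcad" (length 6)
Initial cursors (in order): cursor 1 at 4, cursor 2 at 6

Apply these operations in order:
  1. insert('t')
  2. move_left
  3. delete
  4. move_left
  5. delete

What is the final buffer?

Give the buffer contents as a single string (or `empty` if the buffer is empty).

Answer: cwat

Derivation:
After op 1 (insert('t')): buffer="cowctadt" (len 8), cursors c1@5 c2@8, authorship ....1..2
After op 2 (move_left): buffer="cowctadt" (len 8), cursors c1@4 c2@7, authorship ....1..2
After op 3 (delete): buffer="cowtat" (len 6), cursors c1@3 c2@5, authorship ...1.2
After op 4 (move_left): buffer="cowtat" (len 6), cursors c1@2 c2@4, authorship ...1.2
After op 5 (delete): buffer="cwat" (len 4), cursors c1@1 c2@2, authorship ...2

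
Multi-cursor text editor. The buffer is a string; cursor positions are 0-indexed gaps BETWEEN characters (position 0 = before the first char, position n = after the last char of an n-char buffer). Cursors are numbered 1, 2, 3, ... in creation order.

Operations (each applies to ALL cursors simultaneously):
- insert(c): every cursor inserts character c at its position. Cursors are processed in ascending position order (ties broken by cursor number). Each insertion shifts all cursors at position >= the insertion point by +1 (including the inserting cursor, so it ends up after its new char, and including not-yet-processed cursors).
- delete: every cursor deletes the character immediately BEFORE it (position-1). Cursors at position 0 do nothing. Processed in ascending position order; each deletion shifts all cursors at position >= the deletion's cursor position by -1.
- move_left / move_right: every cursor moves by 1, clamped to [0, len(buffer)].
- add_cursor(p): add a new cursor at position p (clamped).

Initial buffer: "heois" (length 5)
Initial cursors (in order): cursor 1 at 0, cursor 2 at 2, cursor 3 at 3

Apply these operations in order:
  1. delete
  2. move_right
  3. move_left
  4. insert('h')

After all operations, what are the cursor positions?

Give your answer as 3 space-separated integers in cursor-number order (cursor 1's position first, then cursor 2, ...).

After op 1 (delete): buffer="his" (len 3), cursors c1@0 c2@1 c3@1, authorship ...
After op 2 (move_right): buffer="his" (len 3), cursors c1@1 c2@2 c3@2, authorship ...
After op 3 (move_left): buffer="his" (len 3), cursors c1@0 c2@1 c3@1, authorship ...
After op 4 (insert('h')): buffer="hhhhis" (len 6), cursors c1@1 c2@4 c3@4, authorship 1.23..

Answer: 1 4 4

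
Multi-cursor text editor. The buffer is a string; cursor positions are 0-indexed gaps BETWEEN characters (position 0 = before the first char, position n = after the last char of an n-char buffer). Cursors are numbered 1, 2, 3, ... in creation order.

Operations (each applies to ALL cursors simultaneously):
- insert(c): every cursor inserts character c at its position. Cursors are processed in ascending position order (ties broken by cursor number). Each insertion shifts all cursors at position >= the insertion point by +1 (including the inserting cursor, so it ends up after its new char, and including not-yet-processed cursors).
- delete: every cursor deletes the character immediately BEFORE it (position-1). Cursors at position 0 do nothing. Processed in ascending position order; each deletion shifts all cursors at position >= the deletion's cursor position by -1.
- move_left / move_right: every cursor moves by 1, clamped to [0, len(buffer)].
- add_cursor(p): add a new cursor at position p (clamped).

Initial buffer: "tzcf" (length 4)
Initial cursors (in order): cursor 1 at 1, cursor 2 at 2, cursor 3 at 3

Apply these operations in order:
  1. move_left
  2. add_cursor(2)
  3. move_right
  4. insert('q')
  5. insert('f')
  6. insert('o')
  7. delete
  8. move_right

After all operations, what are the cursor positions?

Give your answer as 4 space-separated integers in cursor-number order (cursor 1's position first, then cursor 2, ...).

Answer: 4 7 12 12

Derivation:
After op 1 (move_left): buffer="tzcf" (len 4), cursors c1@0 c2@1 c3@2, authorship ....
After op 2 (add_cursor(2)): buffer="tzcf" (len 4), cursors c1@0 c2@1 c3@2 c4@2, authorship ....
After op 3 (move_right): buffer="tzcf" (len 4), cursors c1@1 c2@2 c3@3 c4@3, authorship ....
After op 4 (insert('q')): buffer="tqzqcqqf" (len 8), cursors c1@2 c2@4 c3@7 c4@7, authorship .1.2.34.
After op 5 (insert('f')): buffer="tqfzqfcqqfff" (len 12), cursors c1@3 c2@6 c3@11 c4@11, authorship .11.22.3434.
After op 6 (insert('o')): buffer="tqfozqfocqqffoof" (len 16), cursors c1@4 c2@8 c3@15 c4@15, authorship .111.222.343434.
After op 7 (delete): buffer="tqfzqfcqqfff" (len 12), cursors c1@3 c2@6 c3@11 c4@11, authorship .11.22.3434.
After op 8 (move_right): buffer="tqfzqfcqqfff" (len 12), cursors c1@4 c2@7 c3@12 c4@12, authorship .11.22.3434.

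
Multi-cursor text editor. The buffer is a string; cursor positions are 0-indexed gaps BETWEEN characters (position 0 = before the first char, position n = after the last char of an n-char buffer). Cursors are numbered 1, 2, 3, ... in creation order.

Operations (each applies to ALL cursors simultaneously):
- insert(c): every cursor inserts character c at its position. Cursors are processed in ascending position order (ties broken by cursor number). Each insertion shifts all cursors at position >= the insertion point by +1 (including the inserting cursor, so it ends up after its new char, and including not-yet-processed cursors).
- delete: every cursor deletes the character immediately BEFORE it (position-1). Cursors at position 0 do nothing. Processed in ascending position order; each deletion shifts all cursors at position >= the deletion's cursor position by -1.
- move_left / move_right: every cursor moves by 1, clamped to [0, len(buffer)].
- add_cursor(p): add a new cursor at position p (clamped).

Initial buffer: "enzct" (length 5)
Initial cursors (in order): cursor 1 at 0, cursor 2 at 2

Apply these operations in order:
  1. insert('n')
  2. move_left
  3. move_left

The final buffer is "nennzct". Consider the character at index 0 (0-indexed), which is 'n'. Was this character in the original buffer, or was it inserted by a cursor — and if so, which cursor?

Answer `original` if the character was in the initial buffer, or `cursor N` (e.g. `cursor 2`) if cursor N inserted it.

After op 1 (insert('n')): buffer="nennzct" (len 7), cursors c1@1 c2@4, authorship 1..2...
After op 2 (move_left): buffer="nennzct" (len 7), cursors c1@0 c2@3, authorship 1..2...
After op 3 (move_left): buffer="nennzct" (len 7), cursors c1@0 c2@2, authorship 1..2...
Authorship (.=original, N=cursor N): 1 . . 2 . . .
Index 0: author = 1

Answer: cursor 1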